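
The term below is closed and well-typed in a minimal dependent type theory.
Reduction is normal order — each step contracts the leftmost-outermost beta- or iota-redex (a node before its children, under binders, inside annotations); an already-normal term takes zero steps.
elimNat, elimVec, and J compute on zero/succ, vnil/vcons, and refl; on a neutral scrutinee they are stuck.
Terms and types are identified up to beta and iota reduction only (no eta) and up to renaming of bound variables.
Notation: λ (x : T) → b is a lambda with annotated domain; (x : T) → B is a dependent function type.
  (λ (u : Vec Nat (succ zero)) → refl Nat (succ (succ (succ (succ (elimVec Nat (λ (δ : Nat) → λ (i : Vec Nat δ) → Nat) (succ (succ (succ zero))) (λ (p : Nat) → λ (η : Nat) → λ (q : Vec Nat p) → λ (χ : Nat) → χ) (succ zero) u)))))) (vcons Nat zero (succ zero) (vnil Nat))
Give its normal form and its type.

reduced normal form:
  refl Nat (succ (succ (succ (succ (succ (succ (succ zero)))))))
the term's type:
  Eq Nat (succ (succ (succ (succ (succ (succ (succ zero))))))) (succ (succ (succ (succ (succ (succ (succ zero)))))))


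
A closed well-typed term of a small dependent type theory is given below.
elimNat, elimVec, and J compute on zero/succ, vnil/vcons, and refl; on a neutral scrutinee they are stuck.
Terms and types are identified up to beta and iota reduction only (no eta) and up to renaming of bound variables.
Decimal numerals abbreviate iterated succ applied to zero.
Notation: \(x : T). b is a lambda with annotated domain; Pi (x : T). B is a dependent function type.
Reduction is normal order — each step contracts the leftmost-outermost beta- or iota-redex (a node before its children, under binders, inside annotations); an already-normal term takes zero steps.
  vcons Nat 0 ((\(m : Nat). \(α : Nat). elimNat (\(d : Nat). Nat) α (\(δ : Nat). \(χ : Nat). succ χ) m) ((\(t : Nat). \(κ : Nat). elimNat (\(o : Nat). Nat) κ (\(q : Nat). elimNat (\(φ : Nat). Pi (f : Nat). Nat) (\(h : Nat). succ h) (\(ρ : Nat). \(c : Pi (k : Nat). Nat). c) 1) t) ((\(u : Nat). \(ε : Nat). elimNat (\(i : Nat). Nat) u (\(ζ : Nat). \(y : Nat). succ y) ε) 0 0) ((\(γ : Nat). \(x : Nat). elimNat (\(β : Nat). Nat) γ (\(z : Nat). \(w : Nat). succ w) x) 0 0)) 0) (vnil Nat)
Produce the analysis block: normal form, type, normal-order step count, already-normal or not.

reduced normal form:
  vcons Nat 0 0 (vnil Nat)
type:
  Vec Nat 1
steps to reach normal form (normal order): 16
already normal: no
first contracted redex: a beta-redex


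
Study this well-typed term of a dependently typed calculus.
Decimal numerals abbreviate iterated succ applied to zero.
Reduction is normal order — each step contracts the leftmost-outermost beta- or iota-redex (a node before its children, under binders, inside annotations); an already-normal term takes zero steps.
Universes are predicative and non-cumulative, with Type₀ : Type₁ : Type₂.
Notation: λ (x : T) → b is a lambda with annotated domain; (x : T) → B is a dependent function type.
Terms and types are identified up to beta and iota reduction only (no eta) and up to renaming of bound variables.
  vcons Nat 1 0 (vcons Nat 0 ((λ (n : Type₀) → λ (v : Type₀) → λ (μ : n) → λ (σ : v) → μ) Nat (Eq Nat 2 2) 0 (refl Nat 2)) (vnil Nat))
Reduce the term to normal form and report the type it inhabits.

normal form:
  vcons Nat 1 0 (vcons Nat 0 0 (vnil Nat))
inferred type:
  Vec Nat 2
observation: the first redex contracted is a beta-redex; the normal form is reached in 4 normal-order steps.


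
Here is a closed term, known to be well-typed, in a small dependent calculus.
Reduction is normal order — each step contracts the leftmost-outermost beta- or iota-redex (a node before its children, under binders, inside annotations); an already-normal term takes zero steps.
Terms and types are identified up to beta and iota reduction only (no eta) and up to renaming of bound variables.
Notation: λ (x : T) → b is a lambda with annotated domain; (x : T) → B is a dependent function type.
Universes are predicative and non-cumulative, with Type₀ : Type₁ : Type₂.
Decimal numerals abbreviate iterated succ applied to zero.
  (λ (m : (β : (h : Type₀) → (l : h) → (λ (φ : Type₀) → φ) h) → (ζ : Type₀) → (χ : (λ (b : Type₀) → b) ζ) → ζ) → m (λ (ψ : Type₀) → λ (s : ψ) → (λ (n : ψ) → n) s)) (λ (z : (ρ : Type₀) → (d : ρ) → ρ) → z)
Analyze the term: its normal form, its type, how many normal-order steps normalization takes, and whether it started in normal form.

reduced normal form:
  λ (m : Type₀) → λ (β : m) → β
the term's type:
  (m : Type₀) → (β : m) → m
normal-order step count: 3
term was already normal: no
first redex: a beta-redex


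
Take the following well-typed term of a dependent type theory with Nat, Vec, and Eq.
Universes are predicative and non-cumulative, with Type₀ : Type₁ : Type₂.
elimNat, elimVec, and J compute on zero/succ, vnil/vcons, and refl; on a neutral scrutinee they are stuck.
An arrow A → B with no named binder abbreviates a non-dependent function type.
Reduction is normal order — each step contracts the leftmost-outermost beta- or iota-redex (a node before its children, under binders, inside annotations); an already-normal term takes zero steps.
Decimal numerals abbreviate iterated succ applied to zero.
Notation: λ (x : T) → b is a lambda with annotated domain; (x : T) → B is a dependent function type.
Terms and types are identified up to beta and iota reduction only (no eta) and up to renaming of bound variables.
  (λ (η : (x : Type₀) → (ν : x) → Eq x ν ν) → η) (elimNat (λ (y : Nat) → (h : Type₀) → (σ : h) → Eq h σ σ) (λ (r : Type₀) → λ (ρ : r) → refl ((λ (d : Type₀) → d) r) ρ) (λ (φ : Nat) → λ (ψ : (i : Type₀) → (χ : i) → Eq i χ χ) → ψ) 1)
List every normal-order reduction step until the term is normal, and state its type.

normal-order reduction:
  (λ (η : (x : Type₀) → (ν : x) → Eq x ν ν) → η) (elimNat (λ (y : Nat) → (h : Type₀) → (σ : h) → Eq h σ σ) (λ (r : Type₀) → λ (ρ : r) → refl ((λ (d : Type₀) → d) r) ρ) (λ (φ : Nat) → λ (ψ : (i : Type₀) → (χ : i) → Eq i χ χ) → ψ) 1)
  ~> elimNat (λ (η : Nat) → (x : Type₀) → (ν : x) → Eq x ν ν) (λ (y : Type₀) → λ (h : y) → refl ((λ (σ : Type₀) → σ) y) h) (λ (r : Nat) → λ (ρ : (d : Type₀) → (φ : d) → Eq d φ φ) → ρ) 1
  ~> (λ (η : Nat) → λ (x : (ν : Type₀) → (y : ν) → Eq ν y y) → x) 0 (elimNat (λ (h : Nat) → (σ : Type₀) → (r : σ) → Eq σ r r) (λ (ρ : Type₀) → λ (d : ρ) → refl ((λ (φ : Type₀) → φ) ρ) d) (λ (ψ : Nat) → λ (i : (χ : Type₀) → (τ : χ) → Eq χ τ τ) → i) 0)
  ~> (λ (η : (x : Type₀) → (ν : x) → Eq x ν ν) → η) (elimNat (λ (y : Nat) → (h : Type₀) → (σ : h) → Eq h σ σ) (λ (r : Type₀) → λ (ρ : r) → refl ((λ (d : Type₀) → d) r) ρ) (λ (φ : Nat) → λ (ψ : (i : Type₀) → (χ : i) → Eq i χ χ) → ψ) 0)
  ~> elimNat (λ (η : Nat) → (x : Type₀) → (ν : x) → Eq x ν ν) (λ (y : Type₀) → λ (h : y) → refl ((λ (σ : Type₀) → σ) y) h) (λ (r : Nat) → λ (ρ : (d : Type₀) → (φ : d) → Eq d φ φ) → ρ) 0
  ~> λ (η : Type₀) → λ (x : η) → refl ((λ (ν : Type₀) → ν) η) x
  ~> λ (η : Type₀) → λ (x : η) → refl η x
type:
  (η : Type₀) → (x : η) → Eq η x x


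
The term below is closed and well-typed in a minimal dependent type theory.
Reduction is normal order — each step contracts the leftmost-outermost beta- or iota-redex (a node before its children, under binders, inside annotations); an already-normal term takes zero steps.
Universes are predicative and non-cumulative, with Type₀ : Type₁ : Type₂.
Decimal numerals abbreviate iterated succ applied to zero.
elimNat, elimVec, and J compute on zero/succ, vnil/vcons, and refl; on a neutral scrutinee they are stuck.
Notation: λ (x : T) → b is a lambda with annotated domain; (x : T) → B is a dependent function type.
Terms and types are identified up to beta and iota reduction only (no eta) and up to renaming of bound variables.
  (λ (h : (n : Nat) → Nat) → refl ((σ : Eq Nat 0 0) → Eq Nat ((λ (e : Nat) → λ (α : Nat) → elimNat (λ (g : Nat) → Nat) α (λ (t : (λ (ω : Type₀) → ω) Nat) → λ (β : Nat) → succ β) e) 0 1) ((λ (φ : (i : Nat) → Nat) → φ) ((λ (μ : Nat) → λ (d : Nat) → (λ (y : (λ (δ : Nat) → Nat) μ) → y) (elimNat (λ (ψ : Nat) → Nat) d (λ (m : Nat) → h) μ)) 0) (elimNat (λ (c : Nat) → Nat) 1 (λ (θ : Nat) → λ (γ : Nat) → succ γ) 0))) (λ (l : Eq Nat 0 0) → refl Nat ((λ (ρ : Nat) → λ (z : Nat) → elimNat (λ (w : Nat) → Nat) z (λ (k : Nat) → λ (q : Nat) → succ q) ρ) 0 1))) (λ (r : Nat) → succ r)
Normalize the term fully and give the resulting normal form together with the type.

resulting normal form:
  refl ((h : Eq Nat 0 0) → Eq Nat 1 1) (λ (n : Eq Nat 0 0) → refl Nat 1)
type:
  Eq ((h : Eq Nat 0 0) → Eq Nat 1 1) (λ (n : Eq Nat 0 0) → refl Nat 1) (λ (σ : Eq Nat 0 0) → refl Nat 1)
observation: reduction starts at a beta-redex, and 13 normal-order steps reach the normal form.


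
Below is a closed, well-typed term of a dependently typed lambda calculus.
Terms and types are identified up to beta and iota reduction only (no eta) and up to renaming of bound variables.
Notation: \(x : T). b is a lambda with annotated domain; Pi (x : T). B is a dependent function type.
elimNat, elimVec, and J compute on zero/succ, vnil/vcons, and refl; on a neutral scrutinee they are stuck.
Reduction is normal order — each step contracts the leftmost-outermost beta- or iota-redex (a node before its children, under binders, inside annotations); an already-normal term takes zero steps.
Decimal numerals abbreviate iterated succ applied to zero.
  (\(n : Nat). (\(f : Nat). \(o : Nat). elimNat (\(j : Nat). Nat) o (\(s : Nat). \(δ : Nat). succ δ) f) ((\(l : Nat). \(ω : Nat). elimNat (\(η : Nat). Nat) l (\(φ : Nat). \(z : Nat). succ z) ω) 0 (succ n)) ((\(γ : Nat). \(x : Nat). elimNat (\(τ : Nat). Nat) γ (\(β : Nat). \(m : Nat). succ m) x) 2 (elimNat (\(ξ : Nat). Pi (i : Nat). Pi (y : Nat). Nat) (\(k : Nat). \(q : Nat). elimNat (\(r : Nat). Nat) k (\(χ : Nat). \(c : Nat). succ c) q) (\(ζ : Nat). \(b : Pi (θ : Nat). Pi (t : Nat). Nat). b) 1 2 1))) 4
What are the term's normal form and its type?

reduced normal form:
  10
the term's type:
  Nat


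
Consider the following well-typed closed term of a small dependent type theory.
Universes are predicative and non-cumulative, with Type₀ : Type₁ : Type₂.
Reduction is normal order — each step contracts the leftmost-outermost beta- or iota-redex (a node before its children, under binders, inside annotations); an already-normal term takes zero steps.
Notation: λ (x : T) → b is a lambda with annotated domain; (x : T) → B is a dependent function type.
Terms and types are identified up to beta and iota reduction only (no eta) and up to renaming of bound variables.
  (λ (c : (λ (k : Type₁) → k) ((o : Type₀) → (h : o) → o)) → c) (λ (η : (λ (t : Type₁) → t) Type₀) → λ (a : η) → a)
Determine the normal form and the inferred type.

resulting normal form:
  λ (c : Type₀) → λ (k : c) → k
type:
  (c : Type₀) → (k : c) → c
observation: contracting a beta-redex first, the term normalizes in 2 steps.


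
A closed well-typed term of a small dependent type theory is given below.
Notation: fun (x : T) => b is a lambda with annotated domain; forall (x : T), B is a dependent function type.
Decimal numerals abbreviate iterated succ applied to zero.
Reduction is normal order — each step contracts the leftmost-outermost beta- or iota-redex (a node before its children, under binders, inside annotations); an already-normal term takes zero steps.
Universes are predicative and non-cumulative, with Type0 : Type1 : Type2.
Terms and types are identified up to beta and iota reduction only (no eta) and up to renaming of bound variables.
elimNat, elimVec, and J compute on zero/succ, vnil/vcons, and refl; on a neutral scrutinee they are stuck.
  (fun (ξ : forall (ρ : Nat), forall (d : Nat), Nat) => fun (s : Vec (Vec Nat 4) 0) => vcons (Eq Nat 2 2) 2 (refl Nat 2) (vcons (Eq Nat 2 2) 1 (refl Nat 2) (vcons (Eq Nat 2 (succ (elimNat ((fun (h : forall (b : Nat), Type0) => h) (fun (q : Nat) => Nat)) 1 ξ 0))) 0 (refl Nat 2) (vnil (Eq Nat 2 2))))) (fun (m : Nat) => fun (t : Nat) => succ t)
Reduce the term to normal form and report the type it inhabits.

reduced normal form:
  fun (ξ : Vec (Vec Nat 4) 0) => vcons (Eq Nat 2 2) 2 (refl Nat 2) (vcons (Eq Nat 2 2) 1 (refl Nat 2) (vcons (Eq Nat 2 2) 0 (refl Nat 2) (vnil (Eq Nat 2 2))))
type:
  forall (ξ : Vec (Vec Nat 4) 0), Vec (Eq Nat 2 2) 3
observation: normalization takes exactly 2 steps under the normal-order strategy.


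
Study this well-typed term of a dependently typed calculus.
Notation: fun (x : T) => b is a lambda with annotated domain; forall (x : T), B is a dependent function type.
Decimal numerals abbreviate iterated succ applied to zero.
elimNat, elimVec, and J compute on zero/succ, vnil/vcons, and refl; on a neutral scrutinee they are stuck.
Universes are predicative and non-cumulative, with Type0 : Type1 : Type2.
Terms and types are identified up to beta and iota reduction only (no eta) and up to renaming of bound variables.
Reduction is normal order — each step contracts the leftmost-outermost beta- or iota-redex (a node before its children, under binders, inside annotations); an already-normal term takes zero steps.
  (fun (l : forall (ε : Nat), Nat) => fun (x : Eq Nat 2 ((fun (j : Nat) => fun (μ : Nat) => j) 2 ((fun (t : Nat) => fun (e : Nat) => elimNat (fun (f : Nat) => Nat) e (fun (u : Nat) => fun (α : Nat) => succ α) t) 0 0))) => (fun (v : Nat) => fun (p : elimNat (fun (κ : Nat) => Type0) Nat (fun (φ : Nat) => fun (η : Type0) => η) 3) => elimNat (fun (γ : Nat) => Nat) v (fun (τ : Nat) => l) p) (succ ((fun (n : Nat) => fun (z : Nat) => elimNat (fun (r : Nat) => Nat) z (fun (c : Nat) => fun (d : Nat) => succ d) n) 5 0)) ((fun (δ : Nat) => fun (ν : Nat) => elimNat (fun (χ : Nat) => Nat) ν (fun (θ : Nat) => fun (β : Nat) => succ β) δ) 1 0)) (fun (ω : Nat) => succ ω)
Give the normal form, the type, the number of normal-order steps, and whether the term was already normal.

reduced normal form:
  fun (l : Eq Nat 2 2) => 7
inferred type:
  forall (l : Eq Nat 2 2), Nat
normal-order step count: 33
already normal: no
first contracted redex: a beta-redex


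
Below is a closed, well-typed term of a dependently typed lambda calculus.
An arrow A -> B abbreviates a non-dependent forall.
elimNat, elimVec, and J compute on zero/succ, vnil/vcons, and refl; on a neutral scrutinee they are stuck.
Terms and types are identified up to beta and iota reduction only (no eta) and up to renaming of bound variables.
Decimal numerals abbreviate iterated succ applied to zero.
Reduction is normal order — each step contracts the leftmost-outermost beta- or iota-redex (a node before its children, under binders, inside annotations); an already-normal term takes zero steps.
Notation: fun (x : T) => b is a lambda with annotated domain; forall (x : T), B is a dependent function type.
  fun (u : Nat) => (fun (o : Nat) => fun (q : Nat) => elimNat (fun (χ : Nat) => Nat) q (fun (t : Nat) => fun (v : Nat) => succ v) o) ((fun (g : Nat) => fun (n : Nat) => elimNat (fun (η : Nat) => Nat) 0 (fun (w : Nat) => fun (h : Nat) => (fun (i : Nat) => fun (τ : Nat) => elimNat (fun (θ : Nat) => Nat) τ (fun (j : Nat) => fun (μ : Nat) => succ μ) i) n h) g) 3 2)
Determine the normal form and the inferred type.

resulting normal form:
  fun (u : Nat) => fun (o : Nat) => succ (succ (succ (succ (succ (succ o)))))
type:
  Nat -> Nat -> Nat


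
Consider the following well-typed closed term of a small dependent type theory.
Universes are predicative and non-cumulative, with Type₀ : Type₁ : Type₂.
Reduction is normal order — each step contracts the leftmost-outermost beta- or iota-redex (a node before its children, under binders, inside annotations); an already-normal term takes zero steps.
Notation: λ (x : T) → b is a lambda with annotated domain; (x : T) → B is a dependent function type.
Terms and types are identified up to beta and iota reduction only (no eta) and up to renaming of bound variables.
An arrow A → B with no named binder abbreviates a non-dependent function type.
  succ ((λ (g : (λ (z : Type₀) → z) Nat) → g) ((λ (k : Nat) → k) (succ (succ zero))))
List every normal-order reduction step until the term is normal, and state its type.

normal-order reduction:
  succ ((λ (g : (λ (z : Type₀) → z) Nat) → g) ((λ (k : Nat) → k) (succ (succ zero))))
  ~> succ ((λ (g : Nat) → g) (succ (succ zero)))
  ~> succ (succ (succ zero))
type:
  Nat


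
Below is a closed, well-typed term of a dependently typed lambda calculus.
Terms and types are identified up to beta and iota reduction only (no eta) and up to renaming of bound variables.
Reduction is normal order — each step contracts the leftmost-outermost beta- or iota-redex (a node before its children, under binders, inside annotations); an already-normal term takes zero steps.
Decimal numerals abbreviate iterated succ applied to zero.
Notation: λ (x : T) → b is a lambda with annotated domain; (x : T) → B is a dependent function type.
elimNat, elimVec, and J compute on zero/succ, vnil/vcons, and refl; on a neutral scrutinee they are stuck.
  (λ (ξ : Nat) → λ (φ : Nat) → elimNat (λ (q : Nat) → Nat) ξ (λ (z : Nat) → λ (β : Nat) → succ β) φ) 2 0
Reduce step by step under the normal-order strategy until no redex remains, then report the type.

reduction (normal order):
  (λ (ξ : Nat) → λ (φ : Nat) → elimNat (λ (q : Nat) → Nat) ξ (λ (z : Nat) → λ (β : Nat) → succ β) φ) 2 0
  ~> (λ (ξ : Nat) → elimNat (λ (φ : Nat) → Nat) 2 (λ (q : Nat) → λ (z : Nat) → succ z) ξ) 0
  ~> elimNat (λ (ξ : Nat) → Nat) 2 (λ (φ : Nat) → λ (q : Nat) → succ q) 0
  ~> 2
inferred type:
  Nat


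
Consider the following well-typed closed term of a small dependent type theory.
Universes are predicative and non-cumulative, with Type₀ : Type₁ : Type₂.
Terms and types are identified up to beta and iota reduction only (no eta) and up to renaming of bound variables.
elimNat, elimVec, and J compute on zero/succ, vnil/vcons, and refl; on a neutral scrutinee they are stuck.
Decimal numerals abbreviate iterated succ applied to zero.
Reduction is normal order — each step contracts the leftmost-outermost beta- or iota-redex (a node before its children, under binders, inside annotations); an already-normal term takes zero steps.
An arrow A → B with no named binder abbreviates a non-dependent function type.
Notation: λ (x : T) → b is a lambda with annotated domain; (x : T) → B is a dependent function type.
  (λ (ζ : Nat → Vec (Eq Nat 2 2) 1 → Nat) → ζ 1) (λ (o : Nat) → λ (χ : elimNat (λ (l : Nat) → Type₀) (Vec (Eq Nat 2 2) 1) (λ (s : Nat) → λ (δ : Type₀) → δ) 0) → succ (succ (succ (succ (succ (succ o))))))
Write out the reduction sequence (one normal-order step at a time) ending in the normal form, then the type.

normal-order reduction sequence:
  (λ (ζ : Nat → Vec (Eq Nat 2 2) 1 → Nat) → ζ 1) (λ (o : Nat) → λ (χ : elimNat (λ (l : Nat) → Type₀) (Vec (Eq Nat 2 2) 1) (λ (s : Nat) → λ (δ : Type₀) → δ) 0) → succ (succ (succ (succ (succ (succ o))))))
  ~> (λ (ζ : Nat) → λ (o : elimNat (λ (χ : Nat) → Type₀) (Vec (Eq Nat 2 2) 1) (λ (l : Nat) → λ (s : Type₀) → s) 0) → succ (succ (succ (succ (succ (succ ζ)))))) 1
  ~> λ (ζ : elimNat (λ (o : Nat) → Type₀) (Vec (Eq Nat 2 2) 1) (λ (χ : Nat) → λ (l : Type₀) → l) 0) → 7
  ~> λ (ζ : Vec (Eq Nat 2 2) 1) → 7
type:
  Vec (Eq Nat 2 2) 1 → Nat


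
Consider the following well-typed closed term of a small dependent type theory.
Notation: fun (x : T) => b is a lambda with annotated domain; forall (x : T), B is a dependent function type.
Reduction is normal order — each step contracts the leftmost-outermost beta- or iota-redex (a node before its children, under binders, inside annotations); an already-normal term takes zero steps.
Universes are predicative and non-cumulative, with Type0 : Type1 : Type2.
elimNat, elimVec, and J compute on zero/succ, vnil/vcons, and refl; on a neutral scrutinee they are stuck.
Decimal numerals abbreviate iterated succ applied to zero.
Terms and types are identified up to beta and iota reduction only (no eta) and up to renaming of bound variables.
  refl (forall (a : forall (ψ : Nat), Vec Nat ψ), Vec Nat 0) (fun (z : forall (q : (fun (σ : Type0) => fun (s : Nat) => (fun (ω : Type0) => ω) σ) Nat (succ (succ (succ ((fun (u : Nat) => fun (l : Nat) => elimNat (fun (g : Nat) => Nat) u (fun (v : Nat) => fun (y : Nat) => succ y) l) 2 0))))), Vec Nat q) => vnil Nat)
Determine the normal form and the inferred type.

normal form:
  refl (forall (a : forall (ψ : Nat), Vec Nat ψ), Vec Nat 0) (fun (z : forall (q : Nat), Vec Nat q) => vnil Nat)
inferred type:
  Eq (forall (a : forall (ψ : Nat), Vec Nat ψ), Vec Nat 0) (fun (z : forall (q : Nat), Vec Nat q) => vnil Nat) (fun (σ : forall (s : Nat), Vec Nat s) => vnil Nat)
observation: 3 normal-order steps separate the term from its normal form.


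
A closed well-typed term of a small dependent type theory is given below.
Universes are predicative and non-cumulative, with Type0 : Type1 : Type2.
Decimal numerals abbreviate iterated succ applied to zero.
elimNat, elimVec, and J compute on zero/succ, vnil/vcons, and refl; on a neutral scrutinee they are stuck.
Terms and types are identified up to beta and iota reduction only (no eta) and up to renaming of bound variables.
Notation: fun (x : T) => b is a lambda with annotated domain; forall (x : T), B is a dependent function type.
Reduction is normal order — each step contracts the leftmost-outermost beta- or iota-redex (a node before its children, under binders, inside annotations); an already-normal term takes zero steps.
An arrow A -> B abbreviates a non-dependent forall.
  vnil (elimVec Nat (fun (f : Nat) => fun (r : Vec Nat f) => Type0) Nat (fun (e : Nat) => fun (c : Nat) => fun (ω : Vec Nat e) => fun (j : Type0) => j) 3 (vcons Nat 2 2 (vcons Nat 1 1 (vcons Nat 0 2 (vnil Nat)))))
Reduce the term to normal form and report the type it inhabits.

resulting normal form:
  vnil Nat
inferred type:
  Vec Nat 0
observation: the first redex contracted is an elimVec iota-redex; the normal form is reached in 16 normal-order steps.


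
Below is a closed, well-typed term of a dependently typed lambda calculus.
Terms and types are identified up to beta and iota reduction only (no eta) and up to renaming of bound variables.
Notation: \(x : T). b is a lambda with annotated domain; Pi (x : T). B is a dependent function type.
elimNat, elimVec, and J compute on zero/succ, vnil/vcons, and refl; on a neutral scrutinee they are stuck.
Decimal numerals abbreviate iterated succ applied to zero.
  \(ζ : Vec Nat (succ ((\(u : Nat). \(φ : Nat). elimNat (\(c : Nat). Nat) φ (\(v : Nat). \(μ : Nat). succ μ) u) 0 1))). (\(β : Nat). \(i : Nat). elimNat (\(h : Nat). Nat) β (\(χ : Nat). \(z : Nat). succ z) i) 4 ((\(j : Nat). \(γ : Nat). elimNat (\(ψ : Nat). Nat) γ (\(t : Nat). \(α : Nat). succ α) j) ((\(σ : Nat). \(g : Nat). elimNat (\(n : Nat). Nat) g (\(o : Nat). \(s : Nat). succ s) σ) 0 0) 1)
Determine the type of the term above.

inferred type:
  Pi (ζ : Vec Nat 2). Nat


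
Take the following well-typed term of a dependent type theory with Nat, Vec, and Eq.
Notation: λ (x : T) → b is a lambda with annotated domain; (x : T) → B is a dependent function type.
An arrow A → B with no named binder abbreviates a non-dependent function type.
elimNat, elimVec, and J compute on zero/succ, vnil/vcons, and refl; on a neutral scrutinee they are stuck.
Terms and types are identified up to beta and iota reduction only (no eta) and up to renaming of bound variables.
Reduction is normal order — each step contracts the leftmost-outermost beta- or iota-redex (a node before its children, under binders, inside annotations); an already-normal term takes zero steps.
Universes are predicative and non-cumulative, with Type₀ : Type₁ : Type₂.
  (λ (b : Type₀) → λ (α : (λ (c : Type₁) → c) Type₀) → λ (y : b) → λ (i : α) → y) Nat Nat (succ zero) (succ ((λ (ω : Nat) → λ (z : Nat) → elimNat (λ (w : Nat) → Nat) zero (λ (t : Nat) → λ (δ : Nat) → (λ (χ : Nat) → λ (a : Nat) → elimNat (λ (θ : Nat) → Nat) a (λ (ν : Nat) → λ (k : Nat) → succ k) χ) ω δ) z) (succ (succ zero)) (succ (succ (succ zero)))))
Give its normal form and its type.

resulting normal form:
  succ zero
inferred type:
  Nat


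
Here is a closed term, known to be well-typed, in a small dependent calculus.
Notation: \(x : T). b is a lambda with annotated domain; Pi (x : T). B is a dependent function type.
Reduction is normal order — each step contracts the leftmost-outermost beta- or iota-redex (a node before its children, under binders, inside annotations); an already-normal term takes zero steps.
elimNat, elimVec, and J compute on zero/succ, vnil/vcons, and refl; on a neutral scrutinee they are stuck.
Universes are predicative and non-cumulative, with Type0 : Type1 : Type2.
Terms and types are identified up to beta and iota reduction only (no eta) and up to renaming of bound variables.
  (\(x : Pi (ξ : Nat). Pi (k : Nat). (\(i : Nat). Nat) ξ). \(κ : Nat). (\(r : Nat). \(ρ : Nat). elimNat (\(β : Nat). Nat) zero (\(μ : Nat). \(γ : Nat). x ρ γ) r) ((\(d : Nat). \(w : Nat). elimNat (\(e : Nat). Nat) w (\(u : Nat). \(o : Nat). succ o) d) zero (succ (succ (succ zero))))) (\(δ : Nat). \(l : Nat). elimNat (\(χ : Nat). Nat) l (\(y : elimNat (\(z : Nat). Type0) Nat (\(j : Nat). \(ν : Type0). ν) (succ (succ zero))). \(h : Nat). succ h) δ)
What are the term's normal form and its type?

normal form:
  \(x : Nat). \(ξ : Nat). elimNat (\(k : Nat). Nat) (elimNat (\(i : Nat). Nat) (elimNat (\(κ : Nat). Nat) zero (\(r : Nat). \(ρ : Nat). succ ρ) ξ) (\(β : Nat). \(μ : Nat). succ μ) ξ) (\(γ : Nat). \(d : Nat). succ d) ξ
inferred type:
  Pi (x : Nat). Pi (ξ : Nat). Nat
observation: reduction starts at a beta-redex, and 24 normal-order steps reach the normal form.


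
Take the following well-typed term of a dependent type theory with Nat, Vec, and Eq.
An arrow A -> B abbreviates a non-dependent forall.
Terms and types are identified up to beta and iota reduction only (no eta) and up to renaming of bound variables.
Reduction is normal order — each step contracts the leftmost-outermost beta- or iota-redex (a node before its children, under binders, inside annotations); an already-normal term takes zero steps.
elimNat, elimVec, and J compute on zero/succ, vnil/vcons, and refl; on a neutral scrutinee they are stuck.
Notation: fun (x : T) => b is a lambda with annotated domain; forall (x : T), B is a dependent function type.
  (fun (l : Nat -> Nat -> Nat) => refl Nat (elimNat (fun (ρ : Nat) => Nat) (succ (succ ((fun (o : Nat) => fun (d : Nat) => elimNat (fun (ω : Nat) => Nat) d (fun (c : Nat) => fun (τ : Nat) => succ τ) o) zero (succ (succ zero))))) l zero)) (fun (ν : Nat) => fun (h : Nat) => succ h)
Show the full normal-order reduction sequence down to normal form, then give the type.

reduction (normal order):
  (fun (l : Nat -> Nat -> Nat) => refl Nat (elimNat (fun (ρ : Nat) => Nat) (succ (succ ((fun (o : Nat) => fun (d : Nat) => elimNat (fun (ω : Nat) => Nat) d (fun (c : Nat) => fun (τ : Nat) => succ τ) o) zero (succ (succ zero))))) l zero)) (fun (ν : Nat) => fun (h : Nat) => succ h)
  ~> refl Nat (elimNat (fun (l : Nat) => Nat) (succ (succ ((fun (ρ : Nat) => fun (o : Nat) => elimNat (fun (d : Nat) => Nat) o (fun (ω : Nat) => fun (c : Nat) => succ c) ρ) zero (succ (succ zero))))) (fun (τ : Nat) => fun (ν : Nat) => succ ν) zero)
  ~> refl Nat (succ (succ ((fun (l : Nat) => fun (ρ : Nat) => elimNat (fun (o : Nat) => Nat) ρ (fun (d : Nat) => fun (ω : Nat) => succ ω) l) zero (succ (succ zero)))))
  ~> refl Nat (succ (succ ((fun (l : Nat) => elimNat (fun (ρ : Nat) => Nat) l (fun (o : Nat) => fun (d : Nat) => succ d) zero) (succ (succ zero)))))
  ~> refl Nat (succ (succ (elimNat (fun (l : Nat) => Nat) (succ (succ zero)) (fun (ρ : Nat) => fun (o : Nat) => succ o) zero)))
  ~> refl Nat (succ (succ (succ (succ zero))))
inferred type:
  Eq Nat (succ (succ (succ (succ zero)))) (succ (succ (succ (succ zero))))


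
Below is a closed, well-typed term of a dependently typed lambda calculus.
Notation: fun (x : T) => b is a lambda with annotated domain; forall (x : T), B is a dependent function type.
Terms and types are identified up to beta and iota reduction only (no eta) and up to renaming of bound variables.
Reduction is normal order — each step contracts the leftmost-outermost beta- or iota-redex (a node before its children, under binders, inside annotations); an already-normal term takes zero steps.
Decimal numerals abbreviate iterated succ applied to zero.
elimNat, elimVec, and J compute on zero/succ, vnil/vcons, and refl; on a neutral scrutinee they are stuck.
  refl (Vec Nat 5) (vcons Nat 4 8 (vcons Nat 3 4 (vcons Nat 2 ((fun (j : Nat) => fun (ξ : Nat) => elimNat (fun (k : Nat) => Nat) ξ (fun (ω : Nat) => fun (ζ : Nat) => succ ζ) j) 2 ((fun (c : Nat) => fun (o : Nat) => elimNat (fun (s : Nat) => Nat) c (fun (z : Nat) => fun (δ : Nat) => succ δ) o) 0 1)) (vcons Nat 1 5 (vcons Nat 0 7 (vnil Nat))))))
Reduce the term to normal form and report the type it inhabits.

normal form:
  refl (Vec Nat 5) (vcons Nat 4 8 (vcons Nat 3 4 (vcons Nat 2 3 (vcons Nat 1 5 (vcons Nat 0 7 (vnil Nat))))))
the term's type:
  Eq (Vec Nat 5) (vcons Nat 4 8 (vcons Nat 3 4 (vcons Nat 2 3 (vcons Nat 1 5 (vcons Nat 0 7 (vnil Nat)))))) (vcons Nat 4 8 (vcons Nat 3 4 (vcons Nat 2 3 (vcons Nat 1 5 (vcons Nat 0 7 (vnil Nat))))))
observation: contracting a beta-redex first, the term normalizes in 15 steps.


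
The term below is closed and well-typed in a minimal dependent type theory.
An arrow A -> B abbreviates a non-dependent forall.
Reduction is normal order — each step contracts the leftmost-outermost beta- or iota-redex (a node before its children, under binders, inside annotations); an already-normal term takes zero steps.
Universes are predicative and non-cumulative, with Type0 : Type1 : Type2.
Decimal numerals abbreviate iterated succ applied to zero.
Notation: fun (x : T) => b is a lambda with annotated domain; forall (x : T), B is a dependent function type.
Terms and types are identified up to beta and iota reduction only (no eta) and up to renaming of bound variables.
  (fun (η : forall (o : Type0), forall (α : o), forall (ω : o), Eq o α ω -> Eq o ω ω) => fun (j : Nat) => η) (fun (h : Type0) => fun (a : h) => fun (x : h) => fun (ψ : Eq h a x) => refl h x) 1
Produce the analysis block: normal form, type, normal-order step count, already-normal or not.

reduced normal form:
  fun (η : Type0) => fun (o : η) => fun (α : η) => fun (ω : Eq η o α) => refl η α
the term's type:
  forall (η : Type0), forall (o : η), forall (α : η), Eq η o α -> Eq η α α
reduction steps (normal order): 2
term was already normal: no
first contracted redex: a beta-redex


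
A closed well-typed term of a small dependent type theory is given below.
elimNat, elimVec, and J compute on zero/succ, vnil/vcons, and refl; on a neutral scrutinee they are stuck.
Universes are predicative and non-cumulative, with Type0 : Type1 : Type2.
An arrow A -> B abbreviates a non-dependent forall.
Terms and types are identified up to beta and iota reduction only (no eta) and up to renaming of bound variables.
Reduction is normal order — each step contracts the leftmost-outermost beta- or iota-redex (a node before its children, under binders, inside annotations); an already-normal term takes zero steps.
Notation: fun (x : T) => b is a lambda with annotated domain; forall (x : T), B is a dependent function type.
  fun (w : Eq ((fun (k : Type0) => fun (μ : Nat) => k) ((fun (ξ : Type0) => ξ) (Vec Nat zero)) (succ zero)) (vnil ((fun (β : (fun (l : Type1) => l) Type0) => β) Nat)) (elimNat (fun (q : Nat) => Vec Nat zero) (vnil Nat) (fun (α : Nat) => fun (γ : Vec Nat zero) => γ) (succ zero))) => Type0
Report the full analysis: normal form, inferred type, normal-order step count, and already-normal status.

resulting normal form:
  fun (w : Eq (Vec Nat zero) (vnil Nat) (vnil Nat)) => Type0
type:
  Eq (Vec Nat zero) (vnil Nat) (vnil Nat) -> Type1
reduction steps (normal order): 8
started in normal form: no
first contracted redex: a beta-redex


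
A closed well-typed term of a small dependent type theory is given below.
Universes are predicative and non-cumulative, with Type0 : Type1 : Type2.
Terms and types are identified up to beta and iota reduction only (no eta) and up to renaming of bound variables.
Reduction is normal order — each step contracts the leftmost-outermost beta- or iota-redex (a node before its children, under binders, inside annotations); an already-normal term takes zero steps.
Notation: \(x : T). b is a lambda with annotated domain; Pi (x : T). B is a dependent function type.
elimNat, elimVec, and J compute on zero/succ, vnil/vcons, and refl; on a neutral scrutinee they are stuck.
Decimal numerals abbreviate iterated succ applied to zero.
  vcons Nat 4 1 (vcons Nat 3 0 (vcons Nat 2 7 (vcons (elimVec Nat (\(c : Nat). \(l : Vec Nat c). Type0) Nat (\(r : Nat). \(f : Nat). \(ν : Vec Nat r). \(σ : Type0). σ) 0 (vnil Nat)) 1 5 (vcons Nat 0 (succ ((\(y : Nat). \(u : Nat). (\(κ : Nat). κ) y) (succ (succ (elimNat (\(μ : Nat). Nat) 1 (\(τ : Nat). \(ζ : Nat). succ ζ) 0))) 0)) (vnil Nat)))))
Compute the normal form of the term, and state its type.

normal form:
  vcons Nat 4 1 (vcons Nat 3 0 (vcons Nat 2 7 (vcons Nat 1 5 (vcons Nat 0 4 (vnil Nat)))))
the term's type:
  Vec Nat 5


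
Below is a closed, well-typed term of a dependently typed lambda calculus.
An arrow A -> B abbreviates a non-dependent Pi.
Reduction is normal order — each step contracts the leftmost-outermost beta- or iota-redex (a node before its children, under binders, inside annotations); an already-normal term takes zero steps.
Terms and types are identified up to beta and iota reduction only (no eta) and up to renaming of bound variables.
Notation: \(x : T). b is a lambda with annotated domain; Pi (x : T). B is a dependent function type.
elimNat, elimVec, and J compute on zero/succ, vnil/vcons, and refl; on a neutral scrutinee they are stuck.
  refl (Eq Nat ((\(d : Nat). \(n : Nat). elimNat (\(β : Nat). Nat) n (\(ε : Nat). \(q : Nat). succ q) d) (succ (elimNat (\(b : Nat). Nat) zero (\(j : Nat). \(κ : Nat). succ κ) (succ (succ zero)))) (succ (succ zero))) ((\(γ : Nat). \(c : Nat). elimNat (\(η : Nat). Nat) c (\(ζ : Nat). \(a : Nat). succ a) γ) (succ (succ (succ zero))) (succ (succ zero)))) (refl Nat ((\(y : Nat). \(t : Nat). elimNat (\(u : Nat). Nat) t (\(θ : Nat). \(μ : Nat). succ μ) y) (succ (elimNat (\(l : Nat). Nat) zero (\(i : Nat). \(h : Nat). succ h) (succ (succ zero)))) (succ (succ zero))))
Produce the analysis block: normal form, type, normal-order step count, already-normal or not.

reduced normal form:
  refl (Eq Nat (succ (succ (succ (succ (succ zero))))) (succ (succ (succ (succ (succ zero)))))) (refl Nat (succ (succ (succ (succ (succ zero))))))
type:
  Eq (Eq Nat (succ (succ (succ (succ (succ zero))))) (succ (succ (succ (succ (succ zero)))))) (refl Nat (succ (succ (succ (succ (succ zero)))))) (refl Nat (succ (succ (succ (succ (succ zero))))))
reduction steps (normal order): 50
started in normal form: no
first contracted redex: a beta-redex


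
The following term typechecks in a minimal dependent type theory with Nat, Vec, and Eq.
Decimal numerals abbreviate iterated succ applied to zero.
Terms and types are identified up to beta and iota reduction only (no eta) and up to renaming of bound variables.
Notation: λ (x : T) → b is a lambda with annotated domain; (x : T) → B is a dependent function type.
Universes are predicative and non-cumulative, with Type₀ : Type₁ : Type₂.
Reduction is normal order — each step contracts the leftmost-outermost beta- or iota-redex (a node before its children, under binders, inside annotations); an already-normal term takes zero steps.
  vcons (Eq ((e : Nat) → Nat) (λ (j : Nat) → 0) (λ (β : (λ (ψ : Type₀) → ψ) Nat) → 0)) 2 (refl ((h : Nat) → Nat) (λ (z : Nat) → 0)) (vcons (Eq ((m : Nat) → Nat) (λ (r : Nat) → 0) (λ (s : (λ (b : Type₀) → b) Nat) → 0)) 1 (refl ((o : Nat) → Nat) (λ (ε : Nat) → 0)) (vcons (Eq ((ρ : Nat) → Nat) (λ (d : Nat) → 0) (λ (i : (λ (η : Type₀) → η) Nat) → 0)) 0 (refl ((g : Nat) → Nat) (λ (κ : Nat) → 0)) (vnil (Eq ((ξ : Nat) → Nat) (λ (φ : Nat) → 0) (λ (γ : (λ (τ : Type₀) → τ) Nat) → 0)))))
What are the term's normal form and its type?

reduced normal form:
  vcons (Eq ((e : Nat) → Nat) (λ (j : Nat) → 0) (λ (β : Nat) → 0)) 2 (refl ((ψ : Nat) → Nat) (λ (h : Nat) → 0)) (vcons (Eq ((z : Nat) → Nat) (λ (m : Nat) → 0) (λ (r : Nat) → 0)) 1 (refl ((s : Nat) → Nat) (λ (b : Nat) → 0)) (vcons (Eq ((o : Nat) → Nat) (λ (ε : Nat) → 0) (λ (ρ : Nat) → 0)) 0 (refl ((d : Nat) → Nat) (λ (i : Nat) → 0)) (vnil (Eq ((η : Nat) → Nat) (λ (g : Nat) → 0) (λ (κ : Nat) → 0)))))
the term's type:
  Vec (Eq ((e : Nat) → Nat) (λ (j : Nat) → 0) (λ (β : Nat) → 0)) 3
observation: 4 normal-order steps separate the term from its normal form.


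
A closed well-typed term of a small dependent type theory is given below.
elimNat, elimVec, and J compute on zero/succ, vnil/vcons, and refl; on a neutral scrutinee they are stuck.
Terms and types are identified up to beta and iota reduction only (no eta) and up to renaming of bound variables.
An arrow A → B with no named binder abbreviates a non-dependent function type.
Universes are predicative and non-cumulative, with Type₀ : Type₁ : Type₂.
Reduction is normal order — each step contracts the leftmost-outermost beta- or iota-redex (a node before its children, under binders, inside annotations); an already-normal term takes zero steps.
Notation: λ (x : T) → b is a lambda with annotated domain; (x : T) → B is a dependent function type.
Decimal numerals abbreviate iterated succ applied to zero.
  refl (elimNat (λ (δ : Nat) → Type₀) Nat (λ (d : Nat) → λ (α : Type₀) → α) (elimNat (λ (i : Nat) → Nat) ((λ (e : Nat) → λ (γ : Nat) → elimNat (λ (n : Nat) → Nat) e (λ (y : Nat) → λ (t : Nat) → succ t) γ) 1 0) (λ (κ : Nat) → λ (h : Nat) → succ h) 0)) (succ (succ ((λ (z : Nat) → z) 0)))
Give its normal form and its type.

resulting normal form:
  refl Nat 2
type:
  Eq Nat 2 2
observation: the first redex contracted is an elimNat iota-redex; the normal form is reached in 9 normal-order steps.


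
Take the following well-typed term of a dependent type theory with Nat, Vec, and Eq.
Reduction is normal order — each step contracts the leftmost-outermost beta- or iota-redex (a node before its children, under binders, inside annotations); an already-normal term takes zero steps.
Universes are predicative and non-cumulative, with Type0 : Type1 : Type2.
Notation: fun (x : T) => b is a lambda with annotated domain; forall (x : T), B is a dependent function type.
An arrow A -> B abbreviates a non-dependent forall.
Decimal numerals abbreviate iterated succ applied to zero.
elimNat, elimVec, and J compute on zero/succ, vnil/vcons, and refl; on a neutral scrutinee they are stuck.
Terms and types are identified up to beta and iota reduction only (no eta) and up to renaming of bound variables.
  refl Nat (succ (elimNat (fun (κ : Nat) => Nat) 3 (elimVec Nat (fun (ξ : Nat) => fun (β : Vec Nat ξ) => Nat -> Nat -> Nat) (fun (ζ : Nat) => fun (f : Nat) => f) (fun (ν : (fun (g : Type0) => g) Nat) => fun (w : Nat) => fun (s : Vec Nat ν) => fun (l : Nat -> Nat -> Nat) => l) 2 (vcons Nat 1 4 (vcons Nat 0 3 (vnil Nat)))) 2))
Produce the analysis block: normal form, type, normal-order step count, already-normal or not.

normal form:
  refl Nat 4
the term's type:
  Eq Nat 4 4
normal-order step count: 29
term was already normal: no
first redex: an elimNat iota-redex
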